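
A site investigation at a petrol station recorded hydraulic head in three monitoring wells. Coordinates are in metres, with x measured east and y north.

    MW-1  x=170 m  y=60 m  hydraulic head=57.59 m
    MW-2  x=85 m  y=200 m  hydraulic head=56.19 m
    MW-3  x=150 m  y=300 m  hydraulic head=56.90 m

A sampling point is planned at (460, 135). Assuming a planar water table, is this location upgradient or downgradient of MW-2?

upgradient

Three-point gradient (reference MW-1): Δ to MW-2 = (-85, 140, -1.40), Δ to MW-3 = (-20, 240, -0.69).
∂h/∂x = +0.01360, ∂h/∂y = -0.001741 (det = -17600).
Head at (460, 135) = 57.59 + (+0.01360)·(290) + (-0.001741)·(75) = 61.40 m.
That is higher than the 56.19 m at MW-2, so the point is upgradient.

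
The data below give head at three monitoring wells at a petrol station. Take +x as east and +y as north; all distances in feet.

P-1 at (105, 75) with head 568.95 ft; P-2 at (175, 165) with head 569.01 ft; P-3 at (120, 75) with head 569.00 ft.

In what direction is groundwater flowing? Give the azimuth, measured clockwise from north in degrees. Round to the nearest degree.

Differences from P-1: to P-2 (Δx, Δy, Δh) = (70, 90, +0.06); to P-3 = (15, 0, +0.05).
Solve a·Δx + b·Δy = Δh: det = 70·0 − 15·90 = -1350.
∂h/∂x = [(+0.06)·0 − (+0.05)·90] / -1350 = +0.003333
∂h/∂y = [70·(+0.05) − 15·(+0.06)] / -1350 = -0.001926
Flow direction (−∇h) has components (-0.003333 E, +0.001926 N).
Azimuth = atan2(E, N) = atan2(-0.003333, +0.001926) = 300.0° ≈ 300°.

300°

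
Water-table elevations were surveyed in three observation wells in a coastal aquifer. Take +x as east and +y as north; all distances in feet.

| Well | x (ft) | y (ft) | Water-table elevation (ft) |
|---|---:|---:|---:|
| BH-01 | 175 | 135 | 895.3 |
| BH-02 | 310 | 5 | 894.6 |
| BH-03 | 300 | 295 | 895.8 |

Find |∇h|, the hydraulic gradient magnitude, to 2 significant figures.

With h = a·x + b·y + c and BH-01 as origin, the differences give:
  135·a + (-130)·b = -0.7
  125·a + 160·b = +0.5
Eliminate b (×160 and ×(-130), subtract): 37850·a = -47.00 → a = ∂h/∂x = -0.001242
Back-substitute: b = ∂h/∂y = +0.004095.
|∇h| = √(-0.001242² + 0.004095²) = 0.004279

0.0043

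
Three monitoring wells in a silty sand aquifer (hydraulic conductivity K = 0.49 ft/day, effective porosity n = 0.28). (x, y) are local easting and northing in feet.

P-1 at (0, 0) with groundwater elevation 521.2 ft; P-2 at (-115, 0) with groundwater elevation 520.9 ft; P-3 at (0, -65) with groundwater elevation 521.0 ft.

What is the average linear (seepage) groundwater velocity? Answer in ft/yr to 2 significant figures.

∂h/∂x = (520.9 − 521.2) / (-115 − 0) = +0.002609
∂h/∂y = (521.0 − 521.2) / (-65 − 0) = +0.003077
|∇h| = √(0.002609² + 0.003077²) = 0.004034
Seepage velocity v = K·i/n = 0.49 × 0.004034 / 0.28 = 0.007059 ft/day = 2.578 ft/yr.

2.6 ft/yr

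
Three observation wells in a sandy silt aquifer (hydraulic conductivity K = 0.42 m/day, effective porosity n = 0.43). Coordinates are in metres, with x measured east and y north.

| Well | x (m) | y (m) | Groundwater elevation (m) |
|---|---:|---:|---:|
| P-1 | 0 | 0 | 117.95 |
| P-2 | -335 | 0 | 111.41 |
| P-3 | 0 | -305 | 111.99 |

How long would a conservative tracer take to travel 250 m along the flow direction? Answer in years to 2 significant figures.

∂h/∂x = (111.41 − 117.95) / (-335 − 0) = +0.01952
∂h/∂y = (111.99 − 117.95) / (-305 − 0) = +0.01954
|∇h| = √(0.01952² + 0.01954²) = 0.02762
Seepage velocity v = K·i/n = 0.42 × 0.02762 / 0.43 = 0.02698 m/day.
t = 250 / 0.02698 = 9266 days = 25.4 years.

25 years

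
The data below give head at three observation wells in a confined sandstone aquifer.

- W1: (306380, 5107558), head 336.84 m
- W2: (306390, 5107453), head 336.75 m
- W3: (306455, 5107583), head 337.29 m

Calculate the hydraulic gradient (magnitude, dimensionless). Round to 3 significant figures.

0.00571

With h = a·x + b·y + c and W1 as origin, the differences give:
  10·a + (-105)·b = -0.09
  75·a + 25·b = +0.45
Eliminate b (×25 and ×(-105), subtract): 8125·a = 45.000 → a = ∂h/∂x = +0.005538
Back-substitute: b = ∂h/∂y = +0.001385.
|∇h| = √(0.005538² + 0.001385²) = 0.005709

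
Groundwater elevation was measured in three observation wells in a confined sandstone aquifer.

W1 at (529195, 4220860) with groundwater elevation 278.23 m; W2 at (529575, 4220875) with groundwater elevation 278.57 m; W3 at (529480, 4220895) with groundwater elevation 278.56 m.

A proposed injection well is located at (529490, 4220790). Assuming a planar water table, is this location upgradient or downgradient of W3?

Taking W1 as reference: W2−W1 = (380, 15, +0.34); W3−W1 = (285, 35, +0.33).
Determinant of the coordinate differences = 380·35 − 285·15 = 9025.
∂h/∂x = [(+0.34)·35 − (+0.33)·15] / 9025 = +0.0007701
∂h/∂y = [380·(+0.33) − 285·(+0.34)] / 9025 = +0.003158
Head at (529490, 4220790) = 278.23 + (+0.0007701)·(295) + (+0.003158)·(-70) = 278.24 m.
That is lower than the 278.56 m at W3, so the point is downgradient.

downgradient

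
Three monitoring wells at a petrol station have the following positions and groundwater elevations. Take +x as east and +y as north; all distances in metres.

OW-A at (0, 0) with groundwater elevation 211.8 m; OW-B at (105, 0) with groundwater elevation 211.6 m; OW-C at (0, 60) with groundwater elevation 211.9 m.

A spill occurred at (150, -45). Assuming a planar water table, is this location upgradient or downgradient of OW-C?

∂h/∂x = (211.6 − 211.8) / (105 − 0) = -0.001905
∂h/∂y = (211.9 − 211.8) / (60 − 0) = +0.001667
Head at (150, -45) = 211.8 + (-0.001905)·(150) + (+0.001667)·(-45) = 211.44 m.
That is lower than the 211.9 m at OW-C, so the point is downgradient.

downgradient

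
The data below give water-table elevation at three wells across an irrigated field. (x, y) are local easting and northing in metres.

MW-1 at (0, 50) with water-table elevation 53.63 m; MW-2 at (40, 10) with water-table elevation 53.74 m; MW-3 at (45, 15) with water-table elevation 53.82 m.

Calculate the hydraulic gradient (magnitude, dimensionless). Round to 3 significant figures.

0.0115

Differences from MW-1: to MW-2 (Δx, Δy, Δh) = (40, -40, +0.11); to MW-3 = (45, -35, +0.19).
Solve a·Δx + b·Δy = Δh: det = 40·(-35) − 45·(-40) = 400.
∂h/∂x = [(+0.11)·(-35) − (+0.19)·(-40)] / 400 = +0.009375
∂h/∂y = [40·(+0.19) − 45·(+0.11)] / 400 = +0.006625
|∇h| = √(0.009375² + 0.006625²) = 0.01148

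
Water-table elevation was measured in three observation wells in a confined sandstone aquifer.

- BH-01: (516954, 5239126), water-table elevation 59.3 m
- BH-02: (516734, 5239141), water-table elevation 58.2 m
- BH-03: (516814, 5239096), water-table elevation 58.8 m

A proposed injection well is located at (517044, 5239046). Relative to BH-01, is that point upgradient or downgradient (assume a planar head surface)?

Differences from BH-01: to BH-02 (Δx, Δy, Δh) = (-220, 15, -1.1); to BH-03 = (-140, -30, -0.5).
Determinant of the coordinate differences = (-220)·(-30) − (-140)·15 = 8700.
∂h/∂x = [(-1.1)·(-30) − (-0.5)·15] / 8700 = +0.004655
∂h/∂y = [(-220)·(-0.5) − (-140)·(-1.1)] / 8700 = -0.005057
Head at (517044, 5239046) = 59.3 + (+0.004655)·(90) + (-0.005057)·(-80) = 60.12 m.
That is higher than the 59.3 m at BH-01, so the point is upgradient.

upgradient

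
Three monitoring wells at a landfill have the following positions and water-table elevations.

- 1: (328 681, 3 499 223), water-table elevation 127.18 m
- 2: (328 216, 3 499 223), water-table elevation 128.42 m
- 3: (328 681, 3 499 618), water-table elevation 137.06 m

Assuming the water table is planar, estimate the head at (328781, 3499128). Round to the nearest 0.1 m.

∂h/∂x = (128.42 − 127.18) / (328216 − 328681) = -0.002667
∂h/∂y = (137.06 − 127.18) / (3499618 − 3499223) = +0.02501
h(328781, 3499128) = 127.18 + (-0.002667)·(100) + (+0.02501)·(-95) = 127.18 -0.267 -2.376 = 124.537 m.

124.5 m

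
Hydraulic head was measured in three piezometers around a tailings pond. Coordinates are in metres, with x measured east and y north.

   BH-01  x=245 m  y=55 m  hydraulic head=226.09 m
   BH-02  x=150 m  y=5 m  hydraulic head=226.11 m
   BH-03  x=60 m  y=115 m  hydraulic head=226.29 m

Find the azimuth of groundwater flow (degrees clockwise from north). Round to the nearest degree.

With h = a·x + b·y + c and BH-01 as origin, the differences give:
  (-95)·a + (-50)·b = +0.02
  (-185)·a + 60·b = +0.20
Eliminate b (×60 and ×(-50), subtract): -14950·a = 11.200 → a = ∂h/∂x = -0.0007492
Back-substitute: b = ∂h/∂y = +0.001023.
Flow direction (−∇h) has components (+0.0007492 E, -0.001023 N).
Azimuth = atan2(E, N) = atan2(+0.0007492, -0.001023) = 143.8° ≈ 144°.

144°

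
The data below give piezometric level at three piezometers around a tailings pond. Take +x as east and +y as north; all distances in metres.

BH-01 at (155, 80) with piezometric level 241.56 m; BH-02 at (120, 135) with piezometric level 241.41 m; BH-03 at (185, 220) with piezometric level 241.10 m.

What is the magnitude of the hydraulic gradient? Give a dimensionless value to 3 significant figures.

0.00321

Differences from BH-01: to BH-02 (Δx, Δy, Δh) = (-35, 55, -0.15); to BH-03 = (30, 140, -0.46).
Determinant of the coordinate differences = (-35)·140 − 30·55 = -6550.
∂h/∂x = [(-0.15)·140 − (-0.46)·55] / -6550 = -0.0006565
∂h/∂y = [(-35)·(-0.46) − 30·(-0.15)] / -6550 = -0.003145
|∇h| = √(-0.0006565² + -0.003145²) = 0.003213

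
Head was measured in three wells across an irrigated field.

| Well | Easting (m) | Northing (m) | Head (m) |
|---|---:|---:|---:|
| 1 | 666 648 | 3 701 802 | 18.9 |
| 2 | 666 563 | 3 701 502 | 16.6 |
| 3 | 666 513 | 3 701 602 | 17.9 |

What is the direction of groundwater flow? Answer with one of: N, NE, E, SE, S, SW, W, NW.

Taking 1 as reference: 2−1 = (-85, -300, -2.3); 3−1 = (-135, -200, -1.0).
Solve a·Δx + b·Δy = Δh: det = (-85)·(-200) − (-135)·(-300) = -23500.
∂h/∂x = [(-2.3)·(-200) − (-1.0)·(-300)] / -23500 = -0.006809
∂h/∂y = [(-85)·(-1.0) − (-135)·(-2.3)] / -23500 = +0.009596
Flow = −∇h = (+0.006809 east, -0.009596 north), which points southeast.

SE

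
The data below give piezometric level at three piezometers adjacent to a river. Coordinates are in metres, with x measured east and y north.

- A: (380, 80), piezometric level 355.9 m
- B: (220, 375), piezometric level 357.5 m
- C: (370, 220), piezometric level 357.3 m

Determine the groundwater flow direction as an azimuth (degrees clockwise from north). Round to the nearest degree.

Three-point gradient (reference A): Δ to B = (-160, 295, +1.6), Δ to C = (-10, 140, +1.4).
∂h/∂x = +0.009717, ∂h/∂y = +0.01069 (det = -19450).
Flow direction (−∇h) has components (-0.009717 E, -0.01069 N).
Azimuth = atan2(E, N) = atan2(-0.009717, -0.01069) = 222.3° ≈ 222°.

222°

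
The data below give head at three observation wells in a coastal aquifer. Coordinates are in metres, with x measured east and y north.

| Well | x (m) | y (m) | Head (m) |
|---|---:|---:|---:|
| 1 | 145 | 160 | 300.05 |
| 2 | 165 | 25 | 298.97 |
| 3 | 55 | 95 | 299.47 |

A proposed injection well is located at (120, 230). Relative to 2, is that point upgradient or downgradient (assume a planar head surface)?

Differences from 1: to 2 (Δx, Δy, Δh) = (20, -135, -1.08); to 3 = (-90, -65, -0.58).
Solve a·Δx + b·Δy = Δh: det = 20·(-65) − (-90)·(-135) = -13450.
∂h/∂x = [(-1.08)·(-65) − (-0.58)·(-135)] / -13450 = +0.0006022
∂h/∂y = [20·(-0.58) − (-90)·(-1.08)] / -13450 = +0.008089
Head at (120, 230) = 300.05 + (+0.0006022)·(-25) + (+0.008089)·(70) = 300.60 m.
That is higher than the 298.97 m at 2, so the point is upgradient.

upgradient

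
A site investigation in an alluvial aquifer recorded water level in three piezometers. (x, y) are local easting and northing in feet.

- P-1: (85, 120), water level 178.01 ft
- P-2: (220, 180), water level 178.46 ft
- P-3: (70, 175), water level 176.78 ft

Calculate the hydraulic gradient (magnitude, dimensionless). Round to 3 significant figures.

Three-point gradient (reference P-1): Δ to P-2 = (135, 60, +0.45), Δ to P-3 = (-15, 55, -1.23).
∂h/∂x = +0.01184, ∂h/∂y = -0.01914 (det = 8325).
|∇h| = √(0.01184² + -0.01914²) = 0.02251

0.0225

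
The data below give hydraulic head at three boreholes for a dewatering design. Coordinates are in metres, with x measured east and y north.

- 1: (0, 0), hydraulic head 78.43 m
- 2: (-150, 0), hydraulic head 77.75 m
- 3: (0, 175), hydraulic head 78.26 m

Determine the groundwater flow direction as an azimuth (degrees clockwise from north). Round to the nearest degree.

∂h/∂x = (77.75 − 78.43) / (-150 − 0) = +0.004533
∂h/∂y = (78.26 − 78.43) / (175 − 0) = -0.0009714
Flow direction (−∇h) has components (-0.004533 E, +0.0009714 N).
Azimuth = atan2(E, N) = atan2(-0.004533, +0.0009714) = 282.1° ≈ 282°.

282°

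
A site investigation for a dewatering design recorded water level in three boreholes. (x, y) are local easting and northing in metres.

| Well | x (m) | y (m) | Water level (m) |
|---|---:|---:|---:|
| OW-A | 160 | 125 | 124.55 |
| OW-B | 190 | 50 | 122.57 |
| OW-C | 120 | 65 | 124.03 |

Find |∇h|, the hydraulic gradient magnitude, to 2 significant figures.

Taking OW-A as reference: OW-B−OW-A = (30, -75, -1.98); OW-C−OW-A = (-40, -60, -0.52).
Solve a·Δx + b·Δy = Δh: det = 30·(-60) − (-40)·(-75) = -4800.
∂h/∂x = [(-1.98)·(-60) − (-0.52)·(-75)] / -4800 = -0.01663
∂h/∂y = [30·(-0.52) − (-40)·(-1.98)] / -4800 = +0.01975
|∇h| = √(-0.01663² + 0.01975²) = 0.02582

0.026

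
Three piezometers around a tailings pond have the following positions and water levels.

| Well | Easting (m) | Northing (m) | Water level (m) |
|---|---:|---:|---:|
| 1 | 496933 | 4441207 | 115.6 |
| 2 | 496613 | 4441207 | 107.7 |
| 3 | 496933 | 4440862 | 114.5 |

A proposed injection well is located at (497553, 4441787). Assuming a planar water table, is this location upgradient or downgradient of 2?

∂h/∂x = (107.7 − 115.6) / (496613 − 496933) = +0.02469
∂h/∂y = (114.5 − 115.6) / (4440862 − 4441207) = +0.003188
Head at (497553, 4441787) = 115.6 + (+0.02469)·(620) + (+0.003188)·(580) = 132.76 m.
That is higher than the 107.7 m at 2, so the point is upgradient.

upgradient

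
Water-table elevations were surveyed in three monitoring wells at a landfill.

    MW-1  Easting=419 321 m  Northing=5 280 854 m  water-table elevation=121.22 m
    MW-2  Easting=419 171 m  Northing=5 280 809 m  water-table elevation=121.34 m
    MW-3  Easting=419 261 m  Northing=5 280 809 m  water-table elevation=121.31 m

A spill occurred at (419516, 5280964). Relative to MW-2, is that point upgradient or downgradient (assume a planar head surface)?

downgradient

With h = a·x + b·y + c and MW-1 as origin, the differences give:
  (-150)·a + (-45)·b = +0.12
  (-60)·a + (-45)·b = +0.09
Eliminate b (×(-45) and ×(-45), subtract): 4050·a = -1.350 → a = ∂h/∂x = -0.0003333
Back-substitute: b = ∂h/∂y = -0.001556.
Head at (419516, 5280964) = 121.22 + (-0.0003333)·(195) + (-0.001556)·(110) = 120.98 m.
That is lower than the 121.34 m at MW-2, so the point is downgradient.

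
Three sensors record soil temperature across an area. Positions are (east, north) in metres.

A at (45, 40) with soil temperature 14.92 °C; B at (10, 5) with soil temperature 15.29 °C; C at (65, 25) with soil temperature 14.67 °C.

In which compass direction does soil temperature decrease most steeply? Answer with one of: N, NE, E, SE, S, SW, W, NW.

E

Three-point gradient (reference A): Δ to B = (-35, -35, +0.37), Δ to C = (20, -15, -0.25).
∂T/∂x = -0.01167, ∂T/∂y = +0.001102 (det = 1225).
Steepest decrease is along −∇f = (+0.01167 E, -0.001102 N) → east.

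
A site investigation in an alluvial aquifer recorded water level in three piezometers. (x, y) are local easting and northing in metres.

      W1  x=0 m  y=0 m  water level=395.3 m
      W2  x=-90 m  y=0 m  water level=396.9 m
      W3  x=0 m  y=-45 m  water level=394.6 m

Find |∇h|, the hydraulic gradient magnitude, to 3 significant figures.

0.0236

∂h/∂x = (396.9 − 395.3) / (-90 − 0) = -0.01778
∂h/∂y = (394.6 − 395.3) / (-45 − 0) = +0.01556
|∇h| = √(-0.01778² + 0.01556²) = 0.02363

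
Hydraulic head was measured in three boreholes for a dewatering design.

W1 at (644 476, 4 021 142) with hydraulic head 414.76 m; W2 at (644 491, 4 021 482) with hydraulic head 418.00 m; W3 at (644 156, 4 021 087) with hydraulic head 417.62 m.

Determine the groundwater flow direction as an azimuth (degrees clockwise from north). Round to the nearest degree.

Differences from W1: to W2 (Δx, Δy, Δh) = (15, 340, +3.24); to W3 = (-320, -55, +2.86).
Determinant of the coordinate differences = 15·(-55) − (-320)·340 = 107975.
∂h/∂x = [(+3.24)·(-55) − (+2.86)·340] / 107975 = -0.01066
∂h/∂y = [15·(+2.86) − (-320)·(+3.24)] / 107975 = +0.010000
Flow direction (−∇h) has components (+0.01066 E, -0.010000 N).
Azimuth = atan2(E, N) = atan2(+0.01066, -0.010000) = 133.2° ≈ 133°.

133°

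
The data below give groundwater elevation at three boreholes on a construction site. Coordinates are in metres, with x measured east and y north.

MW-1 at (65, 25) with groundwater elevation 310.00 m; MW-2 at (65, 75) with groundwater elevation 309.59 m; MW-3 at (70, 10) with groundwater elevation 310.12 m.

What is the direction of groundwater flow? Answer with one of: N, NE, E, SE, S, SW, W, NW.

N

With h = a·x + b·y + c and MW-1 as origin, the differences give:
  0·a + 50·b = -0.41
  5·a + (-15)·b = +0.12
Eliminate b (×(-15) and ×50, subtract): -250·a = 0.150 → a = ∂h/∂x = -0.0006000
Back-substitute: b = ∂h/∂y = -0.008200.
Flow = −∇h = (+0.0006000 east, +0.008200 north), which points north.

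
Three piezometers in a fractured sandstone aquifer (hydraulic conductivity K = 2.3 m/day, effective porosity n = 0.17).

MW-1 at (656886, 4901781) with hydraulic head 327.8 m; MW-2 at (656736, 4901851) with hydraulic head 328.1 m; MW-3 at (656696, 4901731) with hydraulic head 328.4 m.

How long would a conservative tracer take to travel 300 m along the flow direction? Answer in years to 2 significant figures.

Differences from MW-1: to MW-2 (Δx, Δy, Δh) = (-150, 70, +0.3); to MW-3 = (-190, -50, +0.6).
Determinant of the coordinate differences = (-150)·(-50) − (-190)·70 = 20800.
∂h/∂x = [(+0.3)·(-50) − (+0.6)·70] / 20800 = -0.002740
∂h/∂y = [(-150)·(+0.6) − (-190)·(+0.3)] / 20800 = -0.001587
|∇h| = √(-0.002740² + -0.001587²) = 0.003166
Seepage velocity v = K·i/n = 2.3 × 0.003166 / 0.17 = 0.04283 m/day.
t = 300 / 0.04283 = 7004 days = 19.2 years.

19 years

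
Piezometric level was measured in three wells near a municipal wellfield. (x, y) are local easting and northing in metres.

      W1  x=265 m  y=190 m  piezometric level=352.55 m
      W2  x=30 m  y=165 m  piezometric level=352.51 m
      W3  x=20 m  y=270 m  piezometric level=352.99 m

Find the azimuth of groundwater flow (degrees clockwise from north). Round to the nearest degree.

Three-point gradient (reference W1): Δ to W2 = (-235, -25, -0.04), Δ to W3 = (-245, 80, +0.44).
∂h/∂x = -0.0003129, ∂h/∂y = +0.004542 (det = -24925).
Flow direction (−∇h) has components (+0.0003129 E, -0.004542 N).
Azimuth = atan2(E, N) = atan2(+0.0003129, -0.004542) = 176.1° ≈ 176°.

176°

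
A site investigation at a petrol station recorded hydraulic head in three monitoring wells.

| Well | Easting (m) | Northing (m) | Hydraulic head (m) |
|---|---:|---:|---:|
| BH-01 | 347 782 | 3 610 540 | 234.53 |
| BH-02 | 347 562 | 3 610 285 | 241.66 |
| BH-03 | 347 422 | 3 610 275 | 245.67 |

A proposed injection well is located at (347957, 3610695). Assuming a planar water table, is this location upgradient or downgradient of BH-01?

With h = a·x + b·y + c and BH-01 as origin, the differences give:
  (-220)·a + (-255)·b = +7.13
  (-360)·a + (-265)·b = +11.14
Eliminate b (×(-265) and ×(-255), subtract): -33500·a = 951.250 → a = ∂h/∂x = -0.02840
Back-substitute: b = ∂h/∂y = -0.003463.
Head at (347957, 3610695) = 234.53 + (-0.02840)·(175) + (-0.003463)·(155) = 229.02 m.
That is lower than the 234.53 m at BH-01, so the point is downgradient.

downgradient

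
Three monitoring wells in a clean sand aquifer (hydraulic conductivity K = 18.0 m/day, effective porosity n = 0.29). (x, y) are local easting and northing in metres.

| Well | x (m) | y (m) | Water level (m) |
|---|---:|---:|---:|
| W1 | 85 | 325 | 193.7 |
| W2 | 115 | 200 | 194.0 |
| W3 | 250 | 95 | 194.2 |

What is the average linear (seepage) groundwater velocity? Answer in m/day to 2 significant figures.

Three-point gradient (reference W1): Δ to W2 = (30, -125, +0.3), Δ to W3 = (165, -230, +0.5).
∂h/∂x = -0.0004736, ∂h/∂y = -0.002514 (det = 13725).
|∇h| = √(-0.0004736² + -0.002514²) = 0.002558
Seepage velocity v = K·i/n = 18.0 × 0.002558 / 0.29 = 0.1588 m/day.

0.16 m/day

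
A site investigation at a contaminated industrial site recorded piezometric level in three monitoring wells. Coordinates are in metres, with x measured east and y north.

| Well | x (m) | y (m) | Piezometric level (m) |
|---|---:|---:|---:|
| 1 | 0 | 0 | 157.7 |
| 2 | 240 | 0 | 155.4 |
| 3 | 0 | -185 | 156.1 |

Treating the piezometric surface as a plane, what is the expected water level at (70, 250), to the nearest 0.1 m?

159.2 m

∂h/∂x = (155.4 − 157.7) / (240 − 0) = -0.009583
∂h/∂y = (156.1 − 157.7) / (-185 − 0) = +0.008649
h(70, 250) = 157.7 + (-0.009583)·(70) + (+0.008649)·(250) = 157.7 -0.671 +2.162 = 159.191 m.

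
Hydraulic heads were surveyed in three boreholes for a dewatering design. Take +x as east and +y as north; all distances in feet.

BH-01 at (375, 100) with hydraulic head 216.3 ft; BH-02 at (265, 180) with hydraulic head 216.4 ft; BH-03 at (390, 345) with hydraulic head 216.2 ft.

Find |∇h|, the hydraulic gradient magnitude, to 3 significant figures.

With h = a·x + b·y + c and BH-01 as origin, the differences give:
  (-110)·a + 80·b = +0.1
  15·a + 245·b = -0.1
Eliminate b (×245 and ×80, subtract): -28150·a = 32.50 → a = ∂h/∂x = -0.001155
Back-substitute: b = ∂h/∂y = -0.0003375.
|∇h| = √(-0.001155² + -0.0003375²) = 0.001203

0.00120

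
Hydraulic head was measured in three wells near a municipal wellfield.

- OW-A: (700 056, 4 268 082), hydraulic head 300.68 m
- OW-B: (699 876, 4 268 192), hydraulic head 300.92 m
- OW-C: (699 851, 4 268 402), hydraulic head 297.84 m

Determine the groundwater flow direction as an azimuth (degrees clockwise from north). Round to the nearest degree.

035°

Differences from OW-A: to OW-B (Δx, Δy, Δh) = (-180, 110, +0.24); to OW-C = (-205, 320, -2.84).
Solve a·Δx + b·Δy = Δh: det = (-180)·320 − (-205)·110 = -35050.
∂h/∂x = [(+0.24)·320 − (-2.84)·110] / -35050 = -0.01110
∂h/∂y = [(-180)·(-2.84) − (-205)·(+0.24)] / -35050 = -0.01599
Flow direction (−∇h) has components (+0.01110 E, +0.01599 N).
Azimuth = atan2(E, N) = atan2(+0.01110, +0.01599) = 34.8° ≈ 035°.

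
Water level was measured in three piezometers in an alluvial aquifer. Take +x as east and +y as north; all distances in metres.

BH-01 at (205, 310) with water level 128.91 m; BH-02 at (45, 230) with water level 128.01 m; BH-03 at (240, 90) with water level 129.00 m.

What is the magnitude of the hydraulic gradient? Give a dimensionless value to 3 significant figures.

0.00542

Differences from BH-01: to BH-02 (Δx, Δy, Δh) = (-160, -80, -0.90); to BH-03 = (35, -220, +0.09).
Determinant of the coordinate differences = (-160)·(-220) − 35·(-80) = 38000.
∂h/∂x = [(-0.90)·(-220) − (+0.09)·(-80)] / 38000 = +0.005400
∂h/∂y = [(-160)·(+0.09) − 35·(-0.90)] / 38000 = +0.0004500
|∇h| = √(0.005400² + 0.0004500²) = 0.005419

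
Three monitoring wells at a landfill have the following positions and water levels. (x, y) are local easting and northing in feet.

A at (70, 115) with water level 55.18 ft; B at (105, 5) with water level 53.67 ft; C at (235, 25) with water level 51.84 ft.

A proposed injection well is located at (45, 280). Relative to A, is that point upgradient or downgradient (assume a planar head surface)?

Taking A as reference: B−A = (35, -110, -1.51); C−A = (165, -90, -3.34).
Solve a·Δx + b·Δy = Δh: det = 35·(-90) − 165·(-110) = 15000.
∂h/∂x = [(-1.51)·(-90) − (-3.34)·(-110)] / 15000 = -0.01543
∂h/∂y = [35·(-3.34) − 165·(-1.51)] / 15000 = +0.008817
Head at (45, 280) = 55.18 + (-0.01543)·(-25) + (+0.008817)·(165) = 57.02 ft.
That is higher than the 55.18 ft at A, so the point is upgradient.

upgradient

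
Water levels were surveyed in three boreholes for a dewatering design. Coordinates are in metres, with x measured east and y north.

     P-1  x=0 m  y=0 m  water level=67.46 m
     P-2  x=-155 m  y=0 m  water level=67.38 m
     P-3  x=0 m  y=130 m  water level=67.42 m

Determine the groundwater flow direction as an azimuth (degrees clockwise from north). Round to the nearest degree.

∂h/∂x = (67.38 − 67.46) / (-155 − 0) = +0.0005161
∂h/∂y = (67.42 − 67.46) / (130 − 0) = -0.0003077
Flow direction (−∇h) has components (-0.0005161 E, +0.0003077 N).
Azimuth = atan2(E, N) = atan2(-0.0005161, +0.0003077) = 300.8° ≈ 301°.

301°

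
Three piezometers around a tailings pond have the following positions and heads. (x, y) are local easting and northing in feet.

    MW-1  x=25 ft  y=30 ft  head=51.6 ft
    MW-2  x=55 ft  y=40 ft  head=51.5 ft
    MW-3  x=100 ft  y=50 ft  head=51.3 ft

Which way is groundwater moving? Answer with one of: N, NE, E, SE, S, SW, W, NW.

Three-point gradient (reference MW-1): Δ to MW-2 = (30, 10, -0.1), Δ to MW-3 = (75, 20, -0.3).
∂h/∂x = -0.006667, ∂h/∂y = +0.01000 (det = -150).
Flow = −∇h = (+0.006667 east, -0.01000 north), which points southeast.

SE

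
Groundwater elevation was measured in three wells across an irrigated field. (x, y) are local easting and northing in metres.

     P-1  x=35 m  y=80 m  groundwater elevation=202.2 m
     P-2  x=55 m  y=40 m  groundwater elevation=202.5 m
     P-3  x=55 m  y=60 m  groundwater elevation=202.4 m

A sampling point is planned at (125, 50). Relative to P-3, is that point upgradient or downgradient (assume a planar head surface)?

upgradient

Taking P-1 as reference: P-2−P-1 = (20, -40, +0.3); P-3−P-1 = (20, -20, +0.2).
Determinant of the coordinate differences = 20·(-20) − 20·(-40) = 400.
∂h/∂x = [(+0.3)·(-20) − (+0.2)·(-40)] / 400 = +0.005000
∂h/∂y = [20·(+0.2) − 20·(+0.3)] / 400 = -0.005000
Head at (125, 50) = 202.2 + (+0.005000)·(90) + (-0.005000)·(-30) = 202.80 m.
That is higher than the 202.4 m at P-3, so the point is upgradient.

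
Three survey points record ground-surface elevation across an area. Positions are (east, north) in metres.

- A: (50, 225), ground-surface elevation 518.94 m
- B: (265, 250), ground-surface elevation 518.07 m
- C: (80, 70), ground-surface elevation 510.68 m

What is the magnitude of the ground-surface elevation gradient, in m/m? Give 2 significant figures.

0.052 m/m

Differences from A: to B (Δx, Δy, Δh) = (215, 25, -0.87); to C = (30, -155, -8.26).
Solve a·Δx + b·Δy = Δz: det = 215·(-155) − 30·25 = -34075.
∂z/∂x = [(-0.87)·(-155) − (-8.26)·25] / -34075 = -0.01002
∂z/∂y = [215·(-8.26) − 30·(-0.87)] / -34075 = +0.05135
|∇f| = √(-0.01002² + 0.05135²) = 0.05232 m/m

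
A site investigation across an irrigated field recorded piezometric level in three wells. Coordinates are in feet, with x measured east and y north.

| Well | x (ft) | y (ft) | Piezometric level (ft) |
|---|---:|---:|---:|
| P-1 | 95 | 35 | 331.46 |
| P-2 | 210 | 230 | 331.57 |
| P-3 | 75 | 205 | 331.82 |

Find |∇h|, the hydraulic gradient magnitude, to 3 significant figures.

0.00288

With h = a·x + b·y + c and P-1 as origin, the differences give:
  115·a + 195·b = +0.11
  (-20)·a + 170·b = +0.36
Eliminate b (×170 and ×195, subtract): 23450·a = -51.500 → a = ∂h/∂x = -0.002196
Back-substitute: b = ∂h/∂y = +0.001859.
|∇h| = √(-0.002196² + 0.001859²) = 0.002877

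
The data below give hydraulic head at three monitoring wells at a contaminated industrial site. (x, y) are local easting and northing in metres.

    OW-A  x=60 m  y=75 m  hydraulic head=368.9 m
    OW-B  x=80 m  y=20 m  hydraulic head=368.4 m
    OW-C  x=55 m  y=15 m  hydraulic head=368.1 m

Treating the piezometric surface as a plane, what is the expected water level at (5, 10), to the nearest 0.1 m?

With h = a·x + b·y + c and OW-A as origin, the differences give:
  20·a + (-55)·b = -0.5
  (-5)·a + (-60)·b = -0.8
Eliminate b (×(-60) and ×(-55), subtract): -1475·a = -14.00 → a = ∂h/∂x = +0.009492
Back-substitute: b = ∂h/∂y = +0.01254.
h(5, 10) = 368.9 + (+0.009492)·(-55) + (+0.01254)·(-65) = 368.9 -0.522 -0.815 = 367.563 m.

367.6 m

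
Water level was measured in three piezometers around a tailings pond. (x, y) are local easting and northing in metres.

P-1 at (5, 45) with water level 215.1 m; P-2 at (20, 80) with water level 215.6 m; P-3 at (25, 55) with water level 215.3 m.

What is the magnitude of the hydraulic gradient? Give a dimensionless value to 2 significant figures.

0.013

Three-point gradient (reference P-1): Δ to P-2 = (15, 35, +0.5), Δ to P-3 = (20, 10, +0.2).
∂h/∂x = +0.003636, ∂h/∂y = +0.01273 (det = -550).
|∇h| = √(0.003636² + 0.01273²) = 0.01324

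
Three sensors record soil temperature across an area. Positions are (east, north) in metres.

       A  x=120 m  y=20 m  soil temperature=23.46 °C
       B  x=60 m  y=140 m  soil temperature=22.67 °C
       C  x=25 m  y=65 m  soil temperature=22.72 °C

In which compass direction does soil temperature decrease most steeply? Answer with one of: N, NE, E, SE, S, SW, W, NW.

Taking A as reference: B−A = (-60, 120, -0.79); C−A = (-95, 45, -0.74).
Solve a·Δx + b·Δy = ΔT: det = (-60)·45 − (-95)·120 = 8700.
∂T/∂x = [(-0.79)·45 − (-0.74)·120] / 8700 = +0.006121
∂T/∂y = [(-60)·(-0.74) − (-95)·(-0.79)] / 8700 = -0.003523
Steepest decrease is along −∇f = (-0.006121 E, +0.003523 N) → northwest.

NW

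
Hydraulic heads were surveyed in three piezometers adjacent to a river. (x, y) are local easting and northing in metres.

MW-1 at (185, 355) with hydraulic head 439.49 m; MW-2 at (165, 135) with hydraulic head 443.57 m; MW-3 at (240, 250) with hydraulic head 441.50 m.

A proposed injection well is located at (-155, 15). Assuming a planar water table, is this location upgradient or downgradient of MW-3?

Taking MW-1 as reference: MW-2−MW-1 = (-20, -220, +4.08); MW-3−MW-1 = (55, -105, +2.01).
Determinant of the coordinate differences = (-20)·(-105) − 55·(-220) = 14200.
∂h/∂x = [(+4.08)·(-105) − (+2.01)·(-220)] / 14200 = +0.0009718
∂h/∂y = [(-20)·(+2.01) − 55·(+4.08)] / 14200 = -0.01863
Head at (-155, 15) = 439.49 + (+0.0009718)·(-340) + (-0.01863)·(-340) = 445.50 m.
That is higher than the 441.50 m at MW-3, so the point is upgradient.

upgradient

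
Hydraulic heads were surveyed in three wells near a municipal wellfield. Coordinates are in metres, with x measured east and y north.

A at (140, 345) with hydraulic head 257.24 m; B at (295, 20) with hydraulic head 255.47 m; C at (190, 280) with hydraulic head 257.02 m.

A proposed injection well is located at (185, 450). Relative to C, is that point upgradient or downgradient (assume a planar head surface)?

Differences from A: to B (Δx, Δy, Δh) = (155, -325, -1.77); to C = (50, -65, -0.22).
Determinant of the coordinate differences = 155·(-65) − 50·(-325) = 6175.
∂h/∂x = [(-1.77)·(-65) − (-0.22)·(-325)] / 6175 = +0.007053
∂h/∂y = [155·(-0.22) − 50·(-1.77)] / 6175 = +0.008810
Head at (185, 450) = 257.24 + (+0.007053)·(45) + (+0.008810)·(105) = 258.48 m.
That is higher than the 257.02 m at C, so the point is upgradient.

upgradient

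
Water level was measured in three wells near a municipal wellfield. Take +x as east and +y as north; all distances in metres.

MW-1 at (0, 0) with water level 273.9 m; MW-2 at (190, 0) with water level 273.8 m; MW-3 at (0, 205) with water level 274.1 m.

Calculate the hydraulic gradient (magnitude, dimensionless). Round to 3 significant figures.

0.00111

∂h/∂x = (273.8 − 273.9) / (190 − 0) = -0.0005263
∂h/∂y = (274.1 − 273.9) / (205 − 0) = +0.0009756
|∇h| = √(-0.0005263² + 0.0009756²) = 0.001109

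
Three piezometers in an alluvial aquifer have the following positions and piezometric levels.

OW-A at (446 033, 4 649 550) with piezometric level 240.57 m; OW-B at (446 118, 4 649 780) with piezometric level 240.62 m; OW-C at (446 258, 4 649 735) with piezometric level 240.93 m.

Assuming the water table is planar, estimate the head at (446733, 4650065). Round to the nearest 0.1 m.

241.7 m

Taking OW-A as reference: OW-B−OW-A = (85, 230, +0.05); OW-C−OW-A = (225, 185, +0.36).
Determinant of the coordinate differences = 85·185 − 225·230 = -36025.
∂h/∂x = [(+0.05)·185 − (+0.36)·230] / -36025 = +0.002042
∂h/∂y = [85·(+0.36) − 225·(+0.05)] / -36025 = -0.0005371
h(446733, 4650065) = 240.57 + (+0.002042)·(700) + (-0.0005371)·(515) = 240.57 +1.429 -0.277 = 241.723 m.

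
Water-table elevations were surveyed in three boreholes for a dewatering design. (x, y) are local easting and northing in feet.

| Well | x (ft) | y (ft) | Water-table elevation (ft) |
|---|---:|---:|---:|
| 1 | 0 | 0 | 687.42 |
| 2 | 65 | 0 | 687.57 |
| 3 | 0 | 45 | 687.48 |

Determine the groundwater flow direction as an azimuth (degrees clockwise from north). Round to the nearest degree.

∂h/∂x = (687.57 − 687.42) / (65 − 0) = +0.002308
∂h/∂y = (687.48 − 687.42) / (45 − 0) = +0.001333
Flow direction (−∇h) has components (-0.002308 E, -0.001333 N).
Azimuth = atan2(E, N) = atan2(-0.002308, -0.001333) = 240.0° ≈ 240°.

240°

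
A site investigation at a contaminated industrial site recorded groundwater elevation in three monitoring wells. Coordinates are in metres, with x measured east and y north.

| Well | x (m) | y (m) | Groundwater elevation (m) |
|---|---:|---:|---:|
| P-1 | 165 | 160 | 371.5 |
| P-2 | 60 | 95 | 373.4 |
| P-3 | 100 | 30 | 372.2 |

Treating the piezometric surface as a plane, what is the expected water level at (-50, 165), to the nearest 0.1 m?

With h = a·x + b·y + c and P-1 as origin, the differences give:
  (-105)·a + (-65)·b = +1.9
  (-65)·a + (-130)·b = +0.7
Eliminate b (×(-130) and ×(-65), subtract): 9425·a = -201.50 → a = ∂h/∂x = -0.02138
Back-substitute: b = ∂h/∂y = +0.005305.
h(-50, 165) = 371.5 + (-0.02138)·(-215) + (+0.005305)·(5) = 371.5 +4.597 +0.027 = 376.123 m.

376.1 m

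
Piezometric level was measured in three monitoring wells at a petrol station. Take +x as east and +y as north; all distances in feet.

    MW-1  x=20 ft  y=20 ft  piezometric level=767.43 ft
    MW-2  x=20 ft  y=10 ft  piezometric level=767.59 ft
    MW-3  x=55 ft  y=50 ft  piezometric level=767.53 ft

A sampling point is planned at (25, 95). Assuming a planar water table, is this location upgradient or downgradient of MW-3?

downgradient

Differences from MW-1: to MW-2 (Δx, Δy, Δh) = (0, -10, +0.16); to MW-3 = (35, 30, +0.10).
Determinant of the coordinate differences = 0·30 − 35·(-10) = 350.
∂h/∂x = [(+0.16)·30 − (+0.10)·(-10)] / 350 = +0.01657
∂h/∂y = [0·(+0.10) − 35·(+0.16)] / 350 = -0.01600
Head at (25, 95) = 767.43 + (+0.01657)·(5) + (-0.01600)·(75) = 766.31 ft.
That is lower than the 767.53 ft at MW-3, so the point is downgradient.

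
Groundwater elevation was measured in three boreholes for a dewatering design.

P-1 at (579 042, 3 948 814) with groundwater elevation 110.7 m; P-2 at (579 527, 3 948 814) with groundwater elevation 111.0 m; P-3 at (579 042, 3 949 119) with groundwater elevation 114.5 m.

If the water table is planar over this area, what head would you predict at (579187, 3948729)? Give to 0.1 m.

109.7 m

∂h/∂x = (111.0 − 110.7) / (579527 − 579042) = +0.0006186
∂h/∂y = (114.5 − 110.7) / (3949119 − 3948814) = +0.01246
h(579187, 3948729) = 110.7 + (+0.0006186)·(145) + (+0.01246)·(-85) = 110.7 +0.090 -1.059 = 109.731 m.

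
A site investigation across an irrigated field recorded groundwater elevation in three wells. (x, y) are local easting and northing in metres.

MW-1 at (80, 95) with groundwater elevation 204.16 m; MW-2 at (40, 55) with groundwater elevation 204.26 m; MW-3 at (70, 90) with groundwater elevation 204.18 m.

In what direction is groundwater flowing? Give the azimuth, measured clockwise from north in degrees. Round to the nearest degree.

056°

With h = a·x + b·y + c and MW-1 as origin, the differences give:
  (-40)·a + (-40)·b = +0.10
  (-10)·a + (-5)·b = +0.02
Eliminate b (×(-5) and ×(-40), subtract): -200·a = 0.300 → a = ∂h/∂x = -0.001500
Back-substitute: b = ∂h/∂y = -0.0010000.
Flow direction (−∇h) has components (+0.001500 E, +0.0010000 N).
Azimuth = atan2(E, N) = atan2(+0.001500, +0.0010000) = 56.3° ≈ 056°.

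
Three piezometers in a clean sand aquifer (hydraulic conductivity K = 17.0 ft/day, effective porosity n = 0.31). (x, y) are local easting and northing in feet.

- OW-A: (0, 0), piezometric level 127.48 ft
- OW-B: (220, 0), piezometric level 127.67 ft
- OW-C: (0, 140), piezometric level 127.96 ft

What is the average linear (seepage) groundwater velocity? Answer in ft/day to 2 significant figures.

0.19 ft/day

∂h/∂x = (127.67 − 127.48) / (220 − 0) = +0.0008636
∂h/∂y = (127.96 − 127.48) / (140 − 0) = +0.003429
|∇h| = √(0.0008636² + 0.003429²) = 0.003536
Seepage velocity v = K·i/n = 17.0 × 0.003536 / 0.31 = 0.1939 ft/day.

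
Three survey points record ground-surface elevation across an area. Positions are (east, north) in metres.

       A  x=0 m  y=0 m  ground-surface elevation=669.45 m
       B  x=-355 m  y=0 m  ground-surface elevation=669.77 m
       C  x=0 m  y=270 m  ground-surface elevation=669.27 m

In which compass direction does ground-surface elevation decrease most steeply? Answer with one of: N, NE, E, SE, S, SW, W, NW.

∂z/∂x = (669.77 − 669.45) / (-355 − 0) = -0.0009014
∂z/∂y = (669.27 − 669.45) / (270 − 0) = -0.0006667
Steepest decrease is along −∇f = (+0.0009014 E, +0.0006667 N) → northeast.

NE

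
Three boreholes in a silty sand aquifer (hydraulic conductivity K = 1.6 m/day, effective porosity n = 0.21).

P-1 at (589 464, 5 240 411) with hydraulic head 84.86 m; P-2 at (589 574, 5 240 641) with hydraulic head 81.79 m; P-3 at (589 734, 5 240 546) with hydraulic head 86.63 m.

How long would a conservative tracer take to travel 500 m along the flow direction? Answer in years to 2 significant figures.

Differences from P-1: to P-2 (Δx, Δy, Δh) = (110, 230, -3.07); to P-3 = (270, 135, +1.77).
Solve a·Δx + b·Δy = Δh: det = 110·135 − 270·230 = -47250.
∂h/∂x = [(-3.07)·135 − (+1.77)·230] / -47250 = +0.01739
∂h/∂y = [110·(+1.77) − 270·(-3.07)] / -47250 = -0.02166
|∇h| = √(0.01739² + -0.02166²) = 0.02778
Seepage velocity v = K·i/n = 1.6 × 0.02778 / 0.21 = 0.2117 m/day.
t = 500 / 0.2117 = 2362 days = 6.47 years.

6.5 years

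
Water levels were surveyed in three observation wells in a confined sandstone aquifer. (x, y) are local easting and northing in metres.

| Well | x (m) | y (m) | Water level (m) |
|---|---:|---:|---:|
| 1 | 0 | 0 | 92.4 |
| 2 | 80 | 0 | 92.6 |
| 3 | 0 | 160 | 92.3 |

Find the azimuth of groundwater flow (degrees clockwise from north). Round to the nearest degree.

∂h/∂x = (92.6 − 92.4) / (80 − 0) = +0.002500
∂h/∂y = (92.3 − 92.4) / (160 − 0) = -0.0006250
Flow direction (−∇h) has components (-0.002500 E, +0.0006250 N).
Azimuth = atan2(E, N) = atan2(-0.002500, +0.0006250) = 284.0° ≈ 284°.

284°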